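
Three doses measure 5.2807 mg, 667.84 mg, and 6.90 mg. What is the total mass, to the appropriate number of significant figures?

680.02 mg

5.2807 mg + 667.84 mg + 6.90 mg = 680.0207 mg.
Addition/subtraction keeps the fewest decimal places: 5.2807 → 4 decimal places, 667.84 → 2 decimal places, 6.90 → 2 decimal places; limit is 2.
Rounded to 2 decimal places: 680.02 mg.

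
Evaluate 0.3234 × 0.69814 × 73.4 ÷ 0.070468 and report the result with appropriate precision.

0.3234 × 0.69814 × 73.4 ÷ 0.070468 = 235.172562559…
Multiplication/division keeps the fewest significant figures: 0.3234 → 4 s.f., 0.69814 → 5 s.f., 73.4 → 3 s.f., 0.070468 → 5 s.f.; limit is 3.
Rounded to 3 significant figures: 235.

235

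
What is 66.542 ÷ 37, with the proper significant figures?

1.8

66.542 ÷ 37 = 1.79843243243…
Multiplication/division keeps the fewest significant figures: 66.542 → 5 s.f., 37 → 2 s.f.; limit is 2.
Rounded to 2 significant figures: 1.8.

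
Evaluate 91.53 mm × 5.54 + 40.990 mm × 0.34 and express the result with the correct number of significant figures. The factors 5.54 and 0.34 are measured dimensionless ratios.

521 mm

91.53 × 5.54 = 507.0762 → 5.07 × 10^2 mm (3 s.f., last digit at the 10^0 place).
40.990 × 0.34 = 13.9366 → 14 mm (2 s.f., last digit at the 10^0 place).
Sum: 521.0128 mm; keep the coarser place, 10^0.
Result: 521 mm.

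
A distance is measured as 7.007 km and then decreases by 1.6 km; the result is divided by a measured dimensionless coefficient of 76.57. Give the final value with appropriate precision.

7.007 km − 1.6 km = 5.407 km; the difference is limited to 1 decimal place (2 s.f.).
Carrying full precision, 5.407 ÷ 76.57 = 0.0706151234165… km; 76.57 has 4 s.f., so the result keeps min(2, 4) = 2 s.f.
Rounded to 2 significant figures: 0.071 km.

0.071 km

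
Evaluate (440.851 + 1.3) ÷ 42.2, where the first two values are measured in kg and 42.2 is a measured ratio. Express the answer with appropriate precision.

440.851 kg + 1.3 kg = 442.151 kg; the sum is limited to 1 decimal place (4 s.f.).
Carrying full precision, 442.151 ÷ 42.2 = 10.4775118483… kg; 42.2 has 3 s.f., so the result keeps min(4, 3) = 3 s.f.
Rounded to 3 significant figures: 10.5 kg.

10.5 kg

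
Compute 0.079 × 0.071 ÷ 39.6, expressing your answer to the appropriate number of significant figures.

0.079 × 0.071 ÷ 39.6 = 0.000141641414141…
Multiplication/division keeps the fewest significant figures: 0.079 → 2 s.f., 0.071 → 2 s.f., 39.6 → 3 s.f.; limit is 2.
Rounded to 2 significant figures: 1.4 × 10^-4.

1.4 × 10^-4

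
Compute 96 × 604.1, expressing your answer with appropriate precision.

5.8 × 10⁴

96 × 604.1 = 57993.6
Multiplication/division keeps the fewest significant figures: 96 → 2 s.f., 604.1 → 4 s.f.; limit is 2.
Rounded to 2 significant figures: 5.8 × 10⁴.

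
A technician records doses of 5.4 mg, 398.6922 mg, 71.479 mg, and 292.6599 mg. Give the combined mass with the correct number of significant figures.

5.4 mg + 398.6922 mg + 71.479 mg + 292.6599 mg = 768.2311 mg.
Addition/subtraction keeps the fewest decimal places: 5.4 → 1 decimal place, 398.6922 → 4 decimal places, 71.479 → 3 decimal places, 292.6599 → 4 decimal places; limit is 1.
Rounded to 1 decimal place: 768.2 mg.

768.2 mg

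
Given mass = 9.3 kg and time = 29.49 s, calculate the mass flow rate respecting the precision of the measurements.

0.32 kg/s

mass flow rate = 9.3 kg ÷ 29.49 s = 0.315361139369… kg/s.
9.3 has 2 significant figures; 29.49 has 4.
Division/multiplication keeps the fewest: 2 significant figures.
Rounded: 0.32 kg/s.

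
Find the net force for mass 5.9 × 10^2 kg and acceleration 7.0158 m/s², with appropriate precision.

4.1 × 10^3 N

net force = 5.9 × 10^2 kg × 7.0158 m/s² = 4139.322 N.
5.9 × 10^2 has 2 significant figures; 7.0158 has 5.
Division/multiplication keeps the fewest: 2 significant figures.
Rounded: 4.1 × 10^3 N.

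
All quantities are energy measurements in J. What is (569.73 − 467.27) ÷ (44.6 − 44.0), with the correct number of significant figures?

2 × 10^2

569.73 − 467.27 = 102.46, limited to 2 d.p. → 5 s.f.; 44.6 − 44.0 = 0.6, limited to 1 d.p. → 1 s.f.
Carrying full precision, 102.46 ÷ 0.6 = 170.766666667…; keep min(5, 1) = 1 s.f.
Rounded to 1 significant figure: 2 × 10^2.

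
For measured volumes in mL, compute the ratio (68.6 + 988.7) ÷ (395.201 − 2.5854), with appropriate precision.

68.6 + 988.7 = 1057.3, limited to 1 d.p. → 5 s.f.; 395.201 − 2.5854 = 392.6156, limited to 3 d.p. → 6 s.f.
Carrying full precision, 1057.3 ÷ 392.6156 = 2.69296482361…; keep min(5, 6) = 5 s.f.
Rounded to 5 significant figures: 2.6930.

2.6930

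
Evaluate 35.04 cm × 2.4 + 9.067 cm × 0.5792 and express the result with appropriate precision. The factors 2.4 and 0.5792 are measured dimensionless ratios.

35.04 × 2.4 = 84.096 → 84 cm (2 s.f., last digit at the 10^0 place).
9.067 × 0.5792 = 5.2516064 → 5.252 cm (4 s.f., last digit at the 10^-3 place).
Sum: 89.3476064 cm; keep the coarser place, 10^0.
Result: 89 cm.

89 cm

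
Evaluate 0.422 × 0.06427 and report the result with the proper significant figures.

0.0271

0.422 × 0.06427 = 0.02712194
Multiplication/division keeps the fewest significant figures: 0.422 → 3 s.f., 0.06427 → 4 s.f.; limit is 3.
Rounded to 3 significant figures: 0.0271.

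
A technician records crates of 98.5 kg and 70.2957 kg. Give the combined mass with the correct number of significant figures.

98.5 kg + 70.2957 kg = 168.7957 kg.
Addition/subtraction keeps the fewest decimal places: 98.5 → 1 decimal place, 70.2957 → 4 decimal places; limit is 1.
Rounded to 1 decimal place: 168.8 kg.

168.8 kg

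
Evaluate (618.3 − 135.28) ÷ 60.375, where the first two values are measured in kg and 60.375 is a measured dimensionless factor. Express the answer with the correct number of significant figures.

8.000 kg

618.3 kg − 135.28 kg = 483.02 kg; the difference is limited to 1 decimal place (4 s.f.).
Carrying full precision, 483.02 ÷ 60.375 = 8.00033126294… kg; 60.375 has 5 s.f., so the result keeps min(4, 5) = 4 s.f.
Rounded to 4 significant figures: 8.000 kg.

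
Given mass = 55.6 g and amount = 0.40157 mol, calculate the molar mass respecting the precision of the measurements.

molar mass = 55.6 g ÷ 0.40157 mol = 138.45655801… g/mol.
55.6 has 3 significant figures; 0.40157 has 5.
Division/multiplication keeps the fewest: 3 significant figures.
Rounded: 138 g/mol.

138 g/mol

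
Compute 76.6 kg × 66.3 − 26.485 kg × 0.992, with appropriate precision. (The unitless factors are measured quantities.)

76.6 × 66.3 = 5078.58 → 5.08 × 10³ kg (3 s.f., last digit at the 10^1 place).
26.485 × 0.992 = 26.27312 → 26.3 kg (3 s.f., last digit at the 10^-1 place).
Difference: 5052.30688 kg; keep the coarser place, 10^1.
Result: 5.05 × 10³ kg.

5.05 × 10³ kg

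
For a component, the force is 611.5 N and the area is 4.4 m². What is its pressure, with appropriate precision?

1.4 × 10² Pa

pressure = 611.5 N ÷ 4.4 m² = 138.977272727… Pa.
611.5 has 4 significant figures; 4.4 has 2.
Division/multiplication keeps the fewest: 2 significant figures.
Rounded: 1.4 × 10² Pa.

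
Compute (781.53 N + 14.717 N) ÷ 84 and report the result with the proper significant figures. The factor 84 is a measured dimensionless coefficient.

781.53 N + 14.717 N = 796.247 N; the sum is limited to 2 decimal places (5 s.f.).
Carrying full precision, 796.247 ÷ 84 = 9.47913095238… N; 84 has 2 s.f., so the result keeps min(5, 2) = 2 s.f.
Rounded to 2 significant figures: 9.5 N.

9.5 N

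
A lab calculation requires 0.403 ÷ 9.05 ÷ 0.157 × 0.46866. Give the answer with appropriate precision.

1.33 × 10⁻¹

0.403 ÷ 9.05 ÷ 0.157 × 0.46866 = 0.132927458915…
Multiplication/division keeps the fewest significant figures: 0.403 → 3 s.f., 9.05 → 3 s.f., 0.157 → 3 s.f., 0.46866 → 5 s.f.; limit is 3.
Rounded to 3 significant figures: 1.33 × 10⁻¹.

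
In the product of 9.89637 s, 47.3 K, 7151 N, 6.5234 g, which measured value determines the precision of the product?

9.89637 s → 6 s.f.; 47.3 K → 3 s.f.; 7151 N → 4 s.f.; 6.5234 g → 5 s.f.
The fewest is 3 significant figures, from 47.3 K.

47.3 K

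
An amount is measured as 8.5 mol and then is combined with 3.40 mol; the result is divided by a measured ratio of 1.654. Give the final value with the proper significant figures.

8.5 mol + 3.40 mol = 11.90 mol; the sum is limited to 1 decimal place (3 s.f.).
Carrying full precision, 11.90 ÷ 1.654 = 7.19467956469… mol; 1.654 has 4 s.f., so the result keeps min(3, 4) = 3 s.f.
Rounded to 3 significant figures: 7.19 mol.

7.19 mol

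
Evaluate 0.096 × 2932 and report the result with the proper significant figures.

2.8 × 10²

0.096 × 2932 = 281.472
Multiplication/division keeps the fewest significant figures: 0.096 → 2 s.f., 2932 → 4 s.f.; limit is 2.
Rounded to 2 significant figures: 2.8 × 10².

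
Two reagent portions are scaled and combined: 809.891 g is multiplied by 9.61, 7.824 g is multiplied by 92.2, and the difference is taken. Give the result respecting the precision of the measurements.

809.891 × 9.61 = 7783.05251 → 7.78 × 10³ g (3 s.f., last digit at the 10^1 place).
7.824 × 92.2 = 721.3728 → 721 g (3 s.f., last digit at the 10^0 place).
Difference: 7061.67971 g; keep the coarser place, 10^1.
Result: 7.06 × 10³ g.

7.06 × 10³ g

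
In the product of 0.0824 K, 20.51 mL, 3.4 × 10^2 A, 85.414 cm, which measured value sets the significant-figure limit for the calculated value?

0.0824 K → 3 s.f.; 20.51 mL → 4 s.f.; 3.4 × 10^2 A → 2 s.f.; 85.414 cm → 5 s.f.
The fewest is 2 significant figures, from 3.4 × 10^2 A.

3.4 × 10^2 A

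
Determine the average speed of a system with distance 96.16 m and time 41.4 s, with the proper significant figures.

2.32 m/s

average speed = 96.16 m ÷ 41.4 s = 2.32270531401… m/s.
96.16 has 4 significant figures; 41.4 has 3.
Division/multiplication keeps the fewest: 3 significant figures.
Rounded: 2.32 m/s.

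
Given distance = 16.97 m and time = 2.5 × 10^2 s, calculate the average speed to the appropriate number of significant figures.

0.068 m/s

average speed = 16.97 m ÷ 2.5 × 10^2 s = 0.06788 m/s.
16.97 has 4 significant figures; 2.5 × 10^2 has 2.
Division/multiplication keeps the fewest: 2 significant figures.
Rounded: 0.068 m/s.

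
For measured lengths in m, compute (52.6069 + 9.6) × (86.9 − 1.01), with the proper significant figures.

5.34 × 10³ m²

52.6069 + 9.6 = 62.2069, limited to 1 d.p. → 3 s.f.; 86.9 − 1.01 = 85.89, limited to 1 d.p. → 3 s.f.
Carrying full precision, 62.2069 × 85.89 = 5342.950641; keep min(3, 3) = 3 s.f.
Rounded to 3 significant figures: 5.34 × 10³ m².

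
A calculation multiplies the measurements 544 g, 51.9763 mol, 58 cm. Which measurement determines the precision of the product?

58 cm

544 g → 3 s.f.; 51.9763 mol → 6 s.f.; 58 cm → 2 s.f.
The fewest is 2 significant figures, from 58 cm.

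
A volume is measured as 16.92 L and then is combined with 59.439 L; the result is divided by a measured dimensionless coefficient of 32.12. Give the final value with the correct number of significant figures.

2.377 L

16.92 L + 59.439 L = 76.359 L; the sum is limited to 2 decimal places (4 s.f.).
Carrying full precision, 76.359 ÷ 32.12 = 2.37730386052… L; 32.12 has 4 s.f., so the result keeps min(4, 4) = 4 s.f.
Rounded to 4 significant figures: 2.377 L.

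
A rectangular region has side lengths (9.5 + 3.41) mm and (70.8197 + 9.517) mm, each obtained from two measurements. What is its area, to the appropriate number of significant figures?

1.04 × 10³ mm²

9.5 + 3.41 = 12.91, limited to 1 d.p. → 3 s.f.; 70.8197 + 9.517 = 80.3367, limited to 3 d.p. → 5 s.f.
Carrying full precision, 12.91 × 80.3367 = 1037.146797; keep min(3, 5) = 3 s.f.
Rounded to 3 significant figures: 1.04 × 10³ mm².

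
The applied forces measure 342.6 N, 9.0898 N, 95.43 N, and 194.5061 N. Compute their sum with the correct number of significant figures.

342.6 N + 9.0898 N + 95.43 N + 194.5061 N = 641.6259 N.
Addition/subtraction keeps the fewest decimal places: 342.6 → 1 decimal place, 9.0898 → 4 decimal places, 95.43 → 2 decimal places, 194.5061 → 4 decimal places; limit is 1.
Rounded to 1 decimal place: 641.6 N.

641.6 N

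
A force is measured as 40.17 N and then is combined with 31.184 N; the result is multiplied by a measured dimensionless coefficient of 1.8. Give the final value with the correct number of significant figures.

1.3 × 10^2 N

40.17 N + 31.184 N = 71.354 N; the sum is limited to 2 decimal places (4 s.f.).
Carrying full precision, 71.354 × 1.8 = 128.4372 N; 1.8 has 2 s.f., so the result keeps min(4, 2) = 2 s.f.
Rounded to 2 significant figures: 1.3 × 10^2 N.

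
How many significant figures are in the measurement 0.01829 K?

0.01829: leading zeros are not significant.

4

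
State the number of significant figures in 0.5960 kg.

4

0.5960: leading zeros are not significant; trailing zeros after a decimal point are significant.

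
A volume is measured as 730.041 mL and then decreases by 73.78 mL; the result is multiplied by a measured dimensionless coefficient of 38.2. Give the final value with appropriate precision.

2.51 × 10^4 mL

730.041 mL − 73.78 mL = 656.261 mL; the difference is limited to 2 decimal places (5 s.f.).
Carrying full precision, 656.261 × 38.2 = 25069.1702 mL; 38.2 has 3 s.f., so the result keeps min(5, 3) = 3 s.f.
Rounded to 3 significant figures: 2.51 × 10^4 mL.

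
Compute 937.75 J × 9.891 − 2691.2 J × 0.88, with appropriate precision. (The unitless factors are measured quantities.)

937.75 × 9.891 = 9275.28525 → 9275 J (4 s.f., last digit at the 10^0 place).
2691.2 × 0.88 = 2368.256 → 2.4 × 10^3 J (2 s.f., last digit at the 10^2 place).
Difference: 6907.02925 J; keep the coarser place, 10^2.
Result: 6.9 × 10^3 J.

6.9 × 10^3 J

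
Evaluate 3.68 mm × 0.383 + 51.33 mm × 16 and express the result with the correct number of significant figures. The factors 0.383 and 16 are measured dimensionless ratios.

3.68 × 0.383 = 1.40944 → 1.41 mm (3 s.f., last digit at the 10^-2 place).
51.33 × 16 = 821.28 → 8.2 × 10^2 mm (2 s.f., last digit at the 10^1 place).
Sum: 822.68944 mm; keep the coarser place, 10^1.
Result: 8.2 × 10^2 mm.

8.2 × 10^2 mm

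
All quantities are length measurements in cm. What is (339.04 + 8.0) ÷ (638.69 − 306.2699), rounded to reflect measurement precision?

1.044

339.04 + 8.0 = 347.04, limited to 1 d.p. → 4 s.f.; 638.69 − 306.2699 = 332.4201, limited to 2 d.p. → 5 s.f.
Carrying full precision, 347.04 ÷ 332.4201 = 1.04398019253…; keep min(4, 5) = 4 s.f.
Rounded to 4 significant figures: 1.044.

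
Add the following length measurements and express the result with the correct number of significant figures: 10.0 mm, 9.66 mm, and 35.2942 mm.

10.0 mm + 9.66 mm + 35.2942 mm = 54.9542 mm.
Addition/subtraction keeps the fewest decimal places: 10.0 → 1 decimal place, 9.66 → 2 decimal places, 35.2942 → 4 decimal places; limit is 1.
Rounded to 1 decimal place: 55.0 mm.

55.0 mm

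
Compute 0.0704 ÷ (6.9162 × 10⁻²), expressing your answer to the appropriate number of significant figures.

1.02

0.0704 ÷ (6.9162 × 10⁻²) = 1.01790000289…
Multiplication/division keeps the fewest significant figures: 0.0704 → 3 s.f., 6.9162 × 10⁻² → 5 s.f.; limit is 3.
Rounded to 3 significant figures: 1.02.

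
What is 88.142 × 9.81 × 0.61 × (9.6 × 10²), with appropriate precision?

88.142 × 9.81 × 0.61 × (9.6 × 10²) = 506352.520512
Multiplication/division keeps the fewest significant figures: 88.142 → 5 s.f., 9.81 → 3 s.f., 0.61 → 2 s.f., 9.6 × 10² → 2 s.f.; limit is 2.
Rounded to 2 significant figures: 5.1 × 10⁵.

5.1 × 10⁵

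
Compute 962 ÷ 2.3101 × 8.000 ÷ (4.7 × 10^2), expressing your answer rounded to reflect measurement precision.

962 ÷ 2.3101 × 8.000 ÷ (4.7 × 10^2) = 7.08820747375…
Multiplication/division keeps the fewest significant figures: 962 → 3 s.f., 2.3101 → 5 s.f., 8.000 → 4 s.f., 4.7 × 10^2 → 2 s.f.; limit is 2.
Rounded to 2 significant figures: 7.1.

7.1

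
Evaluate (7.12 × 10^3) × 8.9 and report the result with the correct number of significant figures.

(7.12 × 10^3) × 8.9 = 63368
Multiplication/division keeps the fewest significant figures: 7.12 × 10^3 → 3 s.f., 8.9 → 2 s.f.; limit is 2.
Rounded to 2 significant figures: 6.3 × 10^4.

6.3 × 10^4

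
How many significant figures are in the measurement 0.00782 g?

0.00782: leading zeros are not significant.

3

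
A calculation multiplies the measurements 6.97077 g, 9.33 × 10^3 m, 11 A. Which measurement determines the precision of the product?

11 A

6.97077 g → 6 s.f.; 9.33 × 10^3 m → 3 s.f.; 11 A → 2 s.f.
The fewest is 2 significant figures, from 11 A.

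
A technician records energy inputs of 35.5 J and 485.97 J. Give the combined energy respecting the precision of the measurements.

521.5 J

35.5 J + 485.97 J = 521.47 J.
Addition/subtraction keeps the fewest decimal places: 35.5 → 1 decimal place, 485.97 → 2 decimal places; limit is 1.
Rounded to 1 decimal place: 521.5 J.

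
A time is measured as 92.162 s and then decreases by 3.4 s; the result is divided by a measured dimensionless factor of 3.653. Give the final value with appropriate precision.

24.3 s

92.162 s − 3.4 s = 88.762 s; the difference is limited to 1 decimal place (3 s.f.).
Carrying full precision, 88.762 ÷ 3.653 = 24.2983848891… s; 3.653 has 4 s.f., so the result keeps min(3, 4) = 3 s.f.
Rounded to 3 significant figures: 24.3 s.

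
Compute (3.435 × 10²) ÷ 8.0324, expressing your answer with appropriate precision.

42.76

(3.435 × 10²) ÷ 8.0324 = 42.7643045665…
Multiplication/division keeps the fewest significant figures: 3.435 × 10² → 4 s.f., 8.0324 → 5 s.f.; limit is 4.
Rounded to 4 significant figures: 42.76.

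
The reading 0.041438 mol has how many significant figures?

0.041438: leading zeros are not significant.

5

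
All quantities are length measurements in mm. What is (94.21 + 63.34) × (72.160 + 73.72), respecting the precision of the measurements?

22983 mm²

94.21 + 63.34 = 157.55, limited to 2 d.p. → 5 s.f.; 72.160 + 73.72 = 145.880, limited to 2 d.p. → 5 s.f.
Carrying full precision, 157.55 × 145.880 = 22983.394; keep min(5, 5) = 5 s.f.
Rounded to 5 significant figures: 22983 mm².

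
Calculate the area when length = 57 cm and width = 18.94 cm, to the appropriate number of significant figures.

1.1 × 10³ cm²

area = 57 cm × 18.94 cm = 1079.58 cm².
57 has 2 significant figures; 18.94 has 4.
Division/multiplication keeps the fewest: 2 significant figures.
Rounded: 1.1 × 10³ cm².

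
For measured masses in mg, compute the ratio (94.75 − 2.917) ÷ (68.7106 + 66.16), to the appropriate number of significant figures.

0.6809

94.75 − 2.917 = 91.833, limited to 2 d.p. → 4 s.f.; 68.7106 + 66.16 = 134.8706, limited to 2 d.p. → 5 s.f.
Carrying full precision, 91.833 ÷ 134.8706 = 0.680897096921…; keep min(4, 5) = 4 s.f.
Rounded to 4 significant figures: 0.6809.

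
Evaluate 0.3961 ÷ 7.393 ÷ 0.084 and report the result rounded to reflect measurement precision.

0.3961 ÷ 7.393 ÷ 0.084 = 0.637829864801…
Multiplication/division keeps the fewest significant figures: 0.3961 → 4 s.f., 7.393 → 4 s.f., 0.084 → 2 s.f.; limit is 2.
Rounded to 2 significant figures: 0.64.

0.64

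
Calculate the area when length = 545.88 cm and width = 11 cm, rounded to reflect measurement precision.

6.0 × 10^3 cm²

area = 545.88 cm × 11 cm = 6004.68 cm².
545.88 has 5 significant figures; 11 has 2.
Division/multiplication keeps the fewest: 2 significant figures.
Rounded: 6.0 × 10^3 cm².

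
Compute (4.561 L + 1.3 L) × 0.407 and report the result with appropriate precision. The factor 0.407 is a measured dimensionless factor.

2.4 L

4.561 L + 1.3 L = 5.861 L; the sum is limited to 1 decimal place (2 s.f.).
Carrying full precision, 5.861 × 0.407 = 2.385427 L; 0.407 has 3 s.f., so the result keeps min(2, 3) = 2 s.f.
Rounded to 2 significant figures: 2.4 L.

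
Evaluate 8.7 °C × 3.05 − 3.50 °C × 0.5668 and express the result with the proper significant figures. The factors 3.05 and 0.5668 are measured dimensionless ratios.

8.7 × 3.05 = 26.535 → 27 °C (2 s.f., last digit at the 10^0 place).
3.50 × 0.5668 = 1.9838 → 1.98 °C (3 s.f., last digit at the 10^-2 place).
Difference: 24.5512 °C; keep the coarser place, 10^0.
Result: 25 °C.

25 °C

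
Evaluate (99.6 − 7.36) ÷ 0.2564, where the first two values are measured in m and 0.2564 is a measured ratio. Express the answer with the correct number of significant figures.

3.60 × 10² m

99.6 m − 7.36 m = 92.24 m; the difference is limited to 1 decimal place (3 s.f.).
Carrying full precision, 92.24 ÷ 0.2564 = 359.750390016… m; 0.2564 has 4 s.f., so the result keeps min(3, 4) = 3 s.f.
Rounded to 3 significant figures: 3.60 × 10² m.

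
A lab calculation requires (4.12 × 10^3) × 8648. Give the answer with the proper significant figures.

3.56 × 10^7

(4.12 × 10^3) × 8648 = 35629760
Multiplication/division keeps the fewest significant figures: 4.12 × 10^3 → 3 s.f., 8648 → 4 s.f.; limit is 3.
Rounded to 3 significant figures: 3.56 × 10^7.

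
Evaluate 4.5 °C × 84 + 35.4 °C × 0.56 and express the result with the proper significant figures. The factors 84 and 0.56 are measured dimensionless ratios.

4.0 × 10^2 °C

4.5 × 84 = 378 → 3.8 × 10^2 °C (2 s.f., last digit at the 10^1 place).
35.4 × 0.56 = 19.824 → 20. °C (2 s.f., last digit at the 10^0 place).
Sum: 397.824 °C; keep the coarser place, 10^1.
Result: 4.0 × 10^2 °C.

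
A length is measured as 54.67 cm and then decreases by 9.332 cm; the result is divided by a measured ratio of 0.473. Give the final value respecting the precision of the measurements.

54.67 cm − 9.332 cm = 45.338 cm; the difference is limited to 2 decimal places (4 s.f.).
Carrying full precision, 45.338 ÷ 0.473 = 95.8520084567… cm; 0.473 has 3 s.f., so the result keeps min(4, 3) = 3 s.f.
Rounded to 3 significant figures: 95.9 cm.

95.9 cm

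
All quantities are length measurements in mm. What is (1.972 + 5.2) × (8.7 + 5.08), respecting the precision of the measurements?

1.972 + 5.2 = 7.172, limited to 1 d.p. → 2 s.f.; 8.7 + 5.08 = 13.78, limited to 1 d.p. → 3 s.f.
Carrying full precision, 7.172 × 13.78 = 98.83016; keep min(2, 3) = 2 s.f.
Rounded to 2 significant figures: 99 mm².

99 mm²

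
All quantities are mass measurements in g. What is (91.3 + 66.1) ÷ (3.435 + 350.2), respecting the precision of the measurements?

91.3 + 66.1 = 157.4, limited to 1 d.p. → 4 s.f.; 3.435 + 350.2 = 353.635, limited to 1 d.p. → 4 s.f.
Carrying full precision, 157.4 ÷ 353.635 = 0.445091690585…; keep min(4, 4) = 4 s.f.
Rounded to 4 significant figures: 0.4451.

0.4451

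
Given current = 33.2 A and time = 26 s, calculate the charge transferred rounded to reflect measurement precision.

charge transferred = 33.2 A × 26 s = 863.2 C.
33.2 has 3 significant figures; 26 has 2.
Division/multiplication keeps the fewest: 2 significant figures.
Rounded: 8.6 × 10^2 C.

8.6 × 10^2 C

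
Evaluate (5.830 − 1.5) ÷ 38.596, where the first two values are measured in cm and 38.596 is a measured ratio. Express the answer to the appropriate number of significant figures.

5.830 cm − 1.5 cm = 4.330 cm; the difference is limited to 1 decimal place (2 s.f.).
Carrying full precision, 4.330 ÷ 38.596 = 0.112187791481… cm; 38.596 has 5 s.f., so the result keeps min(2, 5) = 2 s.f.
Rounded to 2 significant figures: 0.11 cm.

0.11 cm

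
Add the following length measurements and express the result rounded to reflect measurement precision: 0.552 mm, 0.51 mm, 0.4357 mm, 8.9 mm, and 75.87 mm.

86.3 mm

0.552 mm + 0.51 mm + 0.4357 mm + 8.9 mm + 75.87 mm = 86.2677 mm.
Addition/subtraction keeps the fewest decimal places: 0.552 → 3 decimal places, 0.51 → 2 decimal places, 0.4357 → 4 decimal places, 8.9 → 1 decimal place, 75.87 → 2 decimal places; limit is 1.
Rounded to 1 decimal place: 86.3 mm.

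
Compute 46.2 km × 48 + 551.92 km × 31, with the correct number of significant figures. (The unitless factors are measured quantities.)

46.2 × 48 = 2217.6 → 2.2 × 10^3 km (2 s.f., last digit at the 10^2 place).
551.92 × 31 = 17109.52 → 1.7 × 10^4 km (2 s.f., last digit at the 10^3 place).
Sum: 19327.12 km; keep the coarser place, 10^3.
Result: 1.9 × 10^4 km.

1.9 × 10^4 km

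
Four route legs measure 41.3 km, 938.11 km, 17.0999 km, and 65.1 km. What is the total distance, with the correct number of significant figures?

41.3 km + 938.11 km + 17.0999 km + 65.1 km = 1061.6099 km.
Addition/subtraction keeps the fewest decimal places: 41.3 → 1 decimal place, 938.11 → 2 decimal places, 17.0999 → 4 decimal places, 65.1 → 1 decimal place; limit is 1.
Rounded to 1 decimal place: 1061.6 km.

1061.6 km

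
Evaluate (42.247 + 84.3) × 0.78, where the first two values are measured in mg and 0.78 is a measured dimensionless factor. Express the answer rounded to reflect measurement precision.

99 mg

42.247 mg + 84.3 mg = 126.547 mg; the sum is limited to 1 decimal place (4 s.f.).
Carrying full precision, 126.547 × 0.78 = 98.70666 mg; 0.78 has 2 s.f., so the result keeps min(4, 2) = 2 s.f.
Rounded to 2 significant figures: 99 mg.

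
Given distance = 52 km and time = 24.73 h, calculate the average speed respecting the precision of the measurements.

average speed = 52 km ÷ 24.73 h = 2.10270926001… km/h.
52 has 2 significant figures; 24.73 has 4.
Division/multiplication keeps the fewest: 2 significant figures.
Rounded: 2.1 km/h.

2.1 km/h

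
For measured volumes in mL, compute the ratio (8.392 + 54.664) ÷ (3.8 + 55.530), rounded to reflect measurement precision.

8.392 + 54.664 = 63.056, limited to 3 d.p. → 5 s.f.; 3.8 + 55.530 = 59.330, limited to 1 d.p. → 3 s.f.
Carrying full precision, 63.056 ÷ 59.330 = 1.06280128097…; keep min(5, 3) = 3 s.f.
Rounded to 3 significant figures: 1.06.

1.06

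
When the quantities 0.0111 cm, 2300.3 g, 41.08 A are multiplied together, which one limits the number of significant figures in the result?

0.0111 cm → 3 s.f.; 2300.3 g → 5 s.f.; 41.08 A → 4 s.f.
The fewest is 3 significant figures, from 0.0111 cm.

0.0111 cm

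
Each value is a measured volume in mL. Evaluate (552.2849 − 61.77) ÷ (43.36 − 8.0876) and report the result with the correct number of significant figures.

13.91

552.2849 − 61.77 = 490.5149, limited to 2 d.p. → 5 s.f.; 43.36 − 8.0876 = 35.2724, limited to 2 d.p. → 4 s.f.
Carrying full precision, 490.5149 ÷ 35.2724 = 13.9064792869…; keep min(5, 4) = 4 s.f.
Rounded to 4 significant figures: 13.91.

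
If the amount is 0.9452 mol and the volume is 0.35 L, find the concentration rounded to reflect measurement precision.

concentration = 0.9452 mol ÷ 0.35 L = 2.70057142857… mol/L.
0.9452 has 4 significant figures; 0.35 has 2.
Division/multiplication keeps the fewest: 2 significant figures.
Rounded: 2.7 mol/L.

2.7 mol/L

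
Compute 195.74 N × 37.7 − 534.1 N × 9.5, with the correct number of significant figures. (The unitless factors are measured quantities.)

195.74 × 37.7 = 7379.398 → 7.38 × 10³ N (3 s.f., last digit at the 10^1 place).
534.1 × 9.5 = 5073.95 → 5.1 × 10³ N (2 s.f., last digit at the 10^2 place).
Difference: 2305.448 N; keep the coarser place, 10^2.
Result: 2.3 × 10³ N.

2.3 × 10³ N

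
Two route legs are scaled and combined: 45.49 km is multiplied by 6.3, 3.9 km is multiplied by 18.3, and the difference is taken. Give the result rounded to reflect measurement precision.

45.49 × 6.3 = 286.587 → 2.9 × 10² km (2 s.f., last digit at the 10^1 place).
3.9 × 18.3 = 71.37 → 71 km (2 s.f., last digit at the 10^0 place).
Difference: 215.217 km; keep the coarser place, 10^1.
Result: 2.2 × 10² km.

2.2 × 10² km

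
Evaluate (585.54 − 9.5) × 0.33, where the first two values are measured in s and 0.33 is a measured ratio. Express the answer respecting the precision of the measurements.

1.9 × 10² s

585.54 s − 9.5 s = 576.04 s; the difference is limited to 1 decimal place (4 s.f.).
Carrying full precision, 576.04 × 0.33 = 190.0932 s; 0.33 has 2 s.f., so the result keeps min(4, 2) = 2 s.f.
Rounded to 2 significant figures: 1.9 × 10² s.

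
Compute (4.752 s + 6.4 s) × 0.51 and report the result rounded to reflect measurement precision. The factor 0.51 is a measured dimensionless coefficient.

4.752 s + 6.4 s = 11.152 s; the sum is limited to 1 decimal place (3 s.f.).
Carrying full precision, 11.152 × 0.51 = 5.68752 s; 0.51 has 2 s.f., so the result keeps min(3, 2) = 2 s.f.
Rounded to 2 significant figures: 5.7 s.

5.7 s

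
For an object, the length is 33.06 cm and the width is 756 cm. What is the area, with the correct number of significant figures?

area = 33.06 cm × 756 cm = 24993.36 cm².
33.06 has 4 significant figures; 756 has 3.
Division/multiplication keeps the fewest: 3 significant figures.
Rounded: 2.50 × 10⁴ cm².

2.50 × 10⁴ cm²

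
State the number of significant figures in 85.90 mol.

4

85.90: trailing zeros after a decimal point are significant.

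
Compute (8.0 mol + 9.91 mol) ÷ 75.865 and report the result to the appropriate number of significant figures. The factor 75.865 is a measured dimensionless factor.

8.0 mol + 9.91 mol = 17.91 mol; the sum is limited to 1 decimal place (3 s.f.).
Carrying full precision, 17.91 ÷ 75.865 = 0.23607724247… mol; 75.865 has 5 s.f., so the result keeps min(3, 5) = 3 s.f.
Rounded to 3 significant figures: 0.236 mol.

0.236 mol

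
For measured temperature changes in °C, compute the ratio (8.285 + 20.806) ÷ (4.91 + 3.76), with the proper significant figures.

3.36

8.285 + 20.806 = 29.091, limited to 3 d.p. → 5 s.f.; 4.91 + 3.76 = 8.67, limited to 2 d.p. → 3 s.f.
Carrying full precision, 29.091 ÷ 8.67 = 3.3553633218…; keep min(5, 3) = 3 s.f.
Rounded to 3 significant figures: 3.36.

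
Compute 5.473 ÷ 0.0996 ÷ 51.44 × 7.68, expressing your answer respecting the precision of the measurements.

8.20

5.473 ÷ 0.0996 ÷ 51.44 × 7.68 = 8.20401356593…
Multiplication/division keeps the fewest significant figures: 5.473 → 4 s.f., 0.0996 → 3 s.f., 51.44 → 4 s.f., 7.68 → 3 s.f.; limit is 3.
Rounded to 3 significant figures: 8.20.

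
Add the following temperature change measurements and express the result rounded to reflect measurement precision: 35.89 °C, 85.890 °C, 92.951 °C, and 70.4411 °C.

35.89 °C + 85.890 °C + 92.951 °C + 70.4411 °C = 285.1721 °C.
Addition/subtraction keeps the fewest decimal places: 35.89 → 2 decimal places, 85.890 → 3 decimal places, 92.951 → 3 decimal places, 70.4411 → 4 decimal places; limit is 2.
Rounded to 2 decimal places: 285.17 °C.

285.17 °C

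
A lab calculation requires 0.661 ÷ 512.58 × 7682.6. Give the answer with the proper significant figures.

0.661 ÷ 512.58 × 7682.6 = 9.90713371571…
Multiplication/division keeps the fewest significant figures: 0.661 → 3 s.f., 512.58 → 5 s.f., 7682.6 → 5 s.f.; limit is 3.
Rounded to 3 significant figures: 9.91.

9.91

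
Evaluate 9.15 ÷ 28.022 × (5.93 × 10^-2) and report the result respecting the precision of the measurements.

9.15 ÷ 28.022 × (5.93 × 10^-2) = 0.0193631789308…
Multiplication/division keeps the fewest significant figures: 9.15 → 3 s.f., 28.022 → 5 s.f., 5.93 × 10^-2 → 3 s.f.; limit is 3.
Rounded to 3 significant figures: 0.0194.

0.0194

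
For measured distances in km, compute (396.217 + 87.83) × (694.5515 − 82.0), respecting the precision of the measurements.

396.217 + 87.83 = 484.047, limited to 2 d.p. → 5 s.f.; 694.5515 − 82.0 = 612.5515, limited to 1 d.p. → 4 s.f.
Carrying full precision, 484.047 × 612.5515 = 296503.71592…; keep min(5, 4) = 4 s.f.
Rounded to 4 significant figures: 2.965 × 10^5 km².

2.965 × 10^5 km²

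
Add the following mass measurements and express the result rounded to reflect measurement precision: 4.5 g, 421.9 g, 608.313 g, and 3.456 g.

4.5 g + 421.9 g + 608.313 g + 3.456 g = 1038.169 g.
Addition/subtraction keeps the fewest decimal places: 4.5 → 1 decimal place, 421.9 → 1 decimal place, 608.313 → 3 decimal places, 3.456 → 3 decimal places; limit is 1.
Rounded to 1 decimal place: 1.0382 × 10³ g.

1.0382 × 10³ g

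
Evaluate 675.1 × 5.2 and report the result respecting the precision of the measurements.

3.5 × 10³

675.1 × 5.2 = 3510.52
Multiplication/division keeps the fewest significant figures: 675.1 → 4 s.f., 5.2 → 2 s.f.; limit is 2.
Rounded to 2 significant figures: 3.5 × 10³.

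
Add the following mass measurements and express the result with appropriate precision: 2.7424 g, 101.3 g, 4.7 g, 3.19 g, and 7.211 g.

2.7424 g + 101.3 g + 4.7 g + 3.19 g + 7.211 g = 119.1434 g.
Addition/subtraction keeps the fewest decimal places: 2.7424 → 4 decimal places, 101.3 → 1 decimal place, 4.7 → 1 decimal place, 3.19 → 2 decimal places, 7.211 → 3 decimal places; limit is 1.
Rounded to 1 decimal place: 119.1 g.

119.1 g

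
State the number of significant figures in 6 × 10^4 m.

1

6 × 10^4: in scientific notation every digit of the coefficient is significant.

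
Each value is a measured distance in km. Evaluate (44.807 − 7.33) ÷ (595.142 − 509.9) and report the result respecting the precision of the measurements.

4.40 × 10⁻¹

44.807 − 7.33 = 37.477, limited to 2 d.p. → 4 s.f.; 595.142 − 509.9 = 85.242, limited to 1 d.p. → 3 s.f.
Carrying full precision, 37.477 ÷ 85.242 = 0.439654161094…; keep min(4, 3) = 3 s.f.
Rounded to 3 significant figures: 4.40 × 10⁻¹.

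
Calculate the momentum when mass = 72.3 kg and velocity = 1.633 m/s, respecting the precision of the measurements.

118 kg·m/s

momentum = 72.3 kg × 1.633 m/s = 118.0659 kg·m/s.
72.3 has 3 significant figures; 1.633 has 4.
Division/multiplication keeps the fewest: 3 significant figures.
Rounded: 118 kg·m/s.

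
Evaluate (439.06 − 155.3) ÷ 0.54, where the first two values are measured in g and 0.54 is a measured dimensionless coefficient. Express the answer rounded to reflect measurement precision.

439.06 g − 155.3 g = 283.76 g; the difference is limited to 1 decimal place (4 s.f.).
Carrying full precision, 283.76 ÷ 0.54 = 525.481481481… g; 0.54 has 2 s.f., so the result keeps min(4, 2) = 2 s.f.
Rounded to 2 significant figures: 5.3 × 10² g.

5.3 × 10² g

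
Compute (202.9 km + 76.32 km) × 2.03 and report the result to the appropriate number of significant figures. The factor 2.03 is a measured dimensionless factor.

567 km

202.9 km + 76.32 km = 279.22 km; the sum is limited to 1 decimal place (4 s.f.).
Carrying full precision, 279.22 × 2.03 = 566.8166 km; 2.03 has 3 s.f., so the result keeps min(4, 3) = 3 s.f.
Rounded to 3 significant figures: 567 km.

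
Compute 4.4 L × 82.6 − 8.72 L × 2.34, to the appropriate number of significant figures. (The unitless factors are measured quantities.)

3.4 × 10^2 L

4.4 × 82.6 = 363.44 → 3.6 × 10^2 L (2 s.f., last digit at the 10^1 place).
8.72 × 2.34 = 20.4048 → 20.4 L (3 s.f., last digit at the 10^-1 place).
Difference: 343.0352 L; keep the coarser place, 10^1.
Result: 3.4 × 10^2 L.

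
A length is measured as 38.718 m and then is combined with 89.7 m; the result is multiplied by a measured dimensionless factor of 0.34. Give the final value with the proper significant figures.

44 m

38.718 m + 89.7 m = 128.418 m; the sum is limited to 1 decimal place (4 s.f.).
Carrying full precision, 128.418 × 0.34 = 43.66212 m; 0.34 has 2 s.f., so the result keeps min(4, 2) = 2 s.f.
Rounded to 2 significant figures: 44 m.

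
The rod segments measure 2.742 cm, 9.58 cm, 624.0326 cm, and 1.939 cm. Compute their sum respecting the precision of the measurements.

2.742 cm + 9.58 cm + 624.0326 cm + 1.939 cm = 638.2936 cm.
Addition/subtraction keeps the fewest decimal places: 2.742 → 3 decimal places, 9.58 → 2 decimal places, 624.0326 → 4 decimal places, 1.939 → 3 decimal places; limit is 2.
Rounded to 2 decimal places: 638.29 cm.

638.29 cm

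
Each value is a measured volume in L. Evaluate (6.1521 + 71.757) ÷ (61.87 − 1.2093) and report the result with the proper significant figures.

1.284

6.1521 + 71.757 = 77.9091, limited to 3 d.p. → 5 s.f.; 61.87 − 1.2093 = 60.6607, limited to 2 d.p. → 4 s.f.
Carrying full precision, 77.9091 ÷ 60.6607 = 1.28434225124…; keep min(5, 4) = 4 s.f.
Rounded to 4 significant figures: 1.284.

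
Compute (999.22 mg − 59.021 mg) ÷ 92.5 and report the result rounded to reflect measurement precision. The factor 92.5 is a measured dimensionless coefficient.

999.22 mg − 59.021 mg = 940.199 mg; the difference is limited to 2 decimal places (5 s.f.).
Carrying full precision, 940.199 ÷ 92.5 = 10.1643135135… mg; 92.5 has 3 s.f., so the result keeps min(5, 3) = 3 s.f.
Rounded to 3 significant figures: 10.2 mg.

10.2 mg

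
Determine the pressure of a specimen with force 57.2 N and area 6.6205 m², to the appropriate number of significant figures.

8.64 Pa

pressure = 57.2 N ÷ 6.6205 m² = 8.63983082849… Pa.
57.2 has 3 significant figures; 6.6205 has 5.
Division/multiplication keeps the fewest: 3 significant figures.
Rounded: 8.64 Pa.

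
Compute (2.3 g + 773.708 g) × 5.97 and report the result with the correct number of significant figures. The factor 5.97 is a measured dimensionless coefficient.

4.63 × 10^3 g

2.3 g + 773.708 g = 776.008 g; the sum is limited to 1 decimal place (4 s.f.).
Carrying full precision, 776.008 × 5.97 = 4632.76776 g; 5.97 has 3 s.f., so the result keeps min(4, 3) = 3 s.f.
Rounded to 3 significant figures: 4.63 × 10^3 g.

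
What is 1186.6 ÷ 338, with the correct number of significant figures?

1186.6 ÷ 338 = 3.51065088757…
Multiplication/division keeps the fewest significant figures: 1186.6 → 5 s.f., 338 → 3 s.f.; limit is 3.
Rounded to 3 significant figures: 3.51.

3.51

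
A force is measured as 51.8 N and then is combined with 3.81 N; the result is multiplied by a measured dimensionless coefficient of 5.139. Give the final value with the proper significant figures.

51.8 N + 3.81 N = 55.61 N; the sum is limited to 1 decimal place (3 s.f.).
Carrying full precision, 55.61 × 5.139 = 285.77979 N; 5.139 has 4 s.f., so the result keeps min(3, 4) = 3 s.f.
Rounded to 3 significant figures: 286 N.

286 N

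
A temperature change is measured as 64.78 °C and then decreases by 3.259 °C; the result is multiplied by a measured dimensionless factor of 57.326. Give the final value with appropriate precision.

3527 °C

64.78 °C − 3.259 °C = 61.521 °C; the difference is limited to 2 decimal places (4 s.f.).
Carrying full precision, 61.521 × 57.326 = 3526.752846 °C; 57.326 has 5 s.f., so the result keeps min(4, 5) = 4 s.f.
Rounded to 4 significant figures: 3527 °C.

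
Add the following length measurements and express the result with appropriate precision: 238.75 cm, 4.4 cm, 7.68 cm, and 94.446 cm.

345.3 cm

238.75 cm + 4.4 cm + 7.68 cm + 94.446 cm = 345.276 cm.
Addition/subtraction keeps the fewest decimal places: 238.75 → 2 decimal places, 4.4 → 1 decimal place, 7.68 → 2 decimal places, 94.446 → 3 decimal places; limit is 1.
Rounded to 1 decimal place: 345.3 cm.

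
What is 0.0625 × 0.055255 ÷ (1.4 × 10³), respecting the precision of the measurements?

0.0625 × 0.055255 ÷ (1.4 × 10³) = 0.00000246674107143…
Multiplication/division keeps the fewest significant figures: 0.0625 → 3 s.f., 0.055255 → 5 s.f., 1.4 × 10³ → 2 s.f.; limit is 2.
Rounded to 2 significant figures: 2.5 × 10⁻⁶.

2.5 × 10⁻⁶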